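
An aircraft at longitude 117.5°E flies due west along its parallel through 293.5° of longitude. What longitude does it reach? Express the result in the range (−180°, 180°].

176.0°W

Start at +117.5°; shift −293.5° → -176.0°.
-176.0° already lies in (−180°, 180°].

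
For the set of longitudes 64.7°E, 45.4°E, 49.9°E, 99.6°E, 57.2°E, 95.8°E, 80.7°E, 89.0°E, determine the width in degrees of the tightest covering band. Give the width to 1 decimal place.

Sort the longitudes: +45.4°, +49.9°, +57.2°, +64.7°, +80.7°, +89.0°, +95.8°, +99.6°.
Eastward gaps between consecutive values (wrapping around): 4.5°, 7.3°, 7.5°, 16.0°, 8.3°, 6.8°, 3.8°, 305.8°.
Largest gap = 305.8° ⇒ minimal covering band is its complement: 360° − 305.8° = 54.2°.
Band runs from +45.4° eastward to +99.6°.

54.2°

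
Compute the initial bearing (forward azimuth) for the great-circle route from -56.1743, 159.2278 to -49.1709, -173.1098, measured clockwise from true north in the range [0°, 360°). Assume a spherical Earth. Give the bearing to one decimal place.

78.8°

Δλ = -173.1098 − 159.2278 = -332.3376°; wrapped into (−180°, 180°]: 27.6624°.
θ = atan2( sin Δλ · cos φ₂ , cos φ₁ · sin φ₂ − sin φ₁ · cos φ₂ · cos Δλ )
  = atan2(0.30354, 0.05985) = 78.846° → normalised to [0°, 360°): 78.846°.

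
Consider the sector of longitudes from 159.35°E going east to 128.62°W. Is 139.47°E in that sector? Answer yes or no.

Band width going east from +159.35° to -128.62°: ((-128.62 − 159.35) mod 360) = 72.03°.
Offset of +139.47° east of the west edge: ((139.47 − 159.35) mod 360) = 340.12°.
340.12° > 72.03° ⇒ outside.

No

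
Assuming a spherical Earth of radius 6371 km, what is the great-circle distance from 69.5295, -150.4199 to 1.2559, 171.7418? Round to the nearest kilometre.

Δλ = 171.7418 − -150.4199 = 322.1617°; wrapped into (−180°, 180°]: -37.8383°.
Δφ = 1.2559 − 69.5295 = -68.2736°.
a = sin²(Δφ/2) + cos φ₁ · cos φ₂ · sin²(Δλ/2) = 0.351669.
c = 2·atan2(√a, √(1−a)) = 1.26960 rad → d = 6371·c ≈ 8088.63 km.

8089 km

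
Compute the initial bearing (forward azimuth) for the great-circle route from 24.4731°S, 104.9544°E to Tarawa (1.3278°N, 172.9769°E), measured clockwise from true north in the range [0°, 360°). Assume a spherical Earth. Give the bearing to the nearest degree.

Δλ = 172.9769 − 104.9544 = 68.0225°.
θ = atan2( sin Δλ · cos φ₂ , cos φ₁ · sin φ₂ − sin φ₁ · cos φ₂ · cos Δλ )
  = atan2(0.92708, 0.17608) = 79.246° → normalised to [0°, 360°): 79.246°.

79°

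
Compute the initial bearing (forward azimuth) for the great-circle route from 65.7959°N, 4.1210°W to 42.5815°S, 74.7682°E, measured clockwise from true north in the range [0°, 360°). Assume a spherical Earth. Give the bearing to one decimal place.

119.4°

Δλ = 74.7682 − -4.1210 = 78.8892°.
θ = atan2( sin Δλ · cos φ₂ , cos φ₁ · sin φ₂ − sin φ₁ · cos φ₂ · cos Δλ )
  = atan2(0.72251, -0.40683) = 119.383° → normalised to [0°, 360°): 119.383°.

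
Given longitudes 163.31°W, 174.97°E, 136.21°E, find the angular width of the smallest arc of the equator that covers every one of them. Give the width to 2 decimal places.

Sort the longitudes: -163.31°, +136.21°, +174.97°.
Eastward gaps between consecutive values (wrapping around): 299.52°, 38.76°, 21.72°.
Largest gap = 299.52° ⇒ minimal covering band is its complement: 360° − 299.52° = 60.48°.
Band runs from +136.21° eastward to -163.31°, crossing the antimeridian.

60.48°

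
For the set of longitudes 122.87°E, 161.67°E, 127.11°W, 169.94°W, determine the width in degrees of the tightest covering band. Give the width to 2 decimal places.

Sort the longitudes: -169.94°, -127.11°, +122.87°, +161.67°.
Eastward gaps between consecutive values (wrapping around): 42.83°, 249.98°, 38.80°, 28.39°.
Largest gap = 249.98° ⇒ minimal covering band is its complement: 360° − 249.98° = 110.02°.
Band runs from +122.87° eastward to -127.11°, crossing the antimeridian.

110.02°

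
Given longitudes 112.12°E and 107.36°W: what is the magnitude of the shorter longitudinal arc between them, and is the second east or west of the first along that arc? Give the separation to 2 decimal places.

140.52° east

Raw difference: -107.36 − 112.12 = -219.48°.
Normalise into (−180°, 180°]: -219.48° + 360° = 140.52°.
Positive ⇒ the second point lies to the east; separation 140.52°.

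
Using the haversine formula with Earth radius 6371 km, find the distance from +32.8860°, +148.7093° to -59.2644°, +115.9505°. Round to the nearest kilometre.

Δλ = 115.9505 − 148.7093 = -32.7588°.
Δφ = -59.2644 − 32.8860 = -92.1504°.
a = sin²(Δφ/2) + cos φ₁ · cos φ₂ · sin²(Δλ/2) = 0.552891.
c = 2·atan2(√a, √(1−a)) = 1.67678 rad → d = 6371·c ≈ 10682.74 km.

10683 km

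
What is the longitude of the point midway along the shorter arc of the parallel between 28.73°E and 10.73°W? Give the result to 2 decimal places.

9.00°E

Signed shortest Δλ from +28.73° to -10.73° is -39.46°.
Midpoint longitude = +28.73° + (-39.46°)/2 = +28.73° − 19.73° = +9.00°.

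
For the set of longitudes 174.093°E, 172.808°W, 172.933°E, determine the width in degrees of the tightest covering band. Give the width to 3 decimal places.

Sort the longitudes: -172.808°, +172.933°, +174.093°.
Eastward gaps between consecutive values (wrapping around): 345.741°, 1.160°, 13.099°.
Largest gap = 345.741° ⇒ minimal covering band is its complement: 360° − 345.741° = 14.259°.
Band runs from +172.933° eastward to -172.808°, crossing the antimeridian.

14.259°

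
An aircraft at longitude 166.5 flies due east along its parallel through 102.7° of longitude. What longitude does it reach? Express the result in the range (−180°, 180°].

Start at +166.5°; shift +102.7° → +269.2°.
+269.2° lies outside (−180°, 180°]; subtract 360° → -90.8°.

-90.8°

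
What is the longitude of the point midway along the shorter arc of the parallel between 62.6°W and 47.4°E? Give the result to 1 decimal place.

7.6°W

Signed shortest Δλ from -62.6° to +47.4° is +110.0°.
Midpoint longitude = -62.6° + (+110.0°)/2 = -62.6° + 55.0° = -7.6°.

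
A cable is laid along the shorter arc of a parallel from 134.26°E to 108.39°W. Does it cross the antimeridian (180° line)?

Naïve |-108.39 − 134.26| = 242.65° > 180°, so the shorter arc goes the other way round — across 180°.
Signed shortest Δλ = ((-108.39 − 134.26 + 180) mod 360) − 180 = 117.35°.
Going east by 117.35° from +134.26° passes through 180° before reaching -108.39°.

Yes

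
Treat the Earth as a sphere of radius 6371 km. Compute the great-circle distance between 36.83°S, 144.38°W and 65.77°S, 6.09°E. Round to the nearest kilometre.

Δλ = 6.09 − -144.38 = 150.47°.
Δφ = -65.77 − -36.83 = -28.94°.
a = sin²(Δφ/2) + cos φ₁ · cos φ₂ · sin²(Δλ/2) = 0.369592.
c = 2·atan2(√a, √(1−a)) = 1.30693 rad → d = 6371·c ≈ 8326.45 km.

8326 km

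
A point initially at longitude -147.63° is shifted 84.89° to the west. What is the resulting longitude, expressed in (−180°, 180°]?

Start at -147.63°; shift −84.89° → -232.52°.
-232.52° lies outside (−180°, 180°]; add 360° → +127.48°.

+127.48°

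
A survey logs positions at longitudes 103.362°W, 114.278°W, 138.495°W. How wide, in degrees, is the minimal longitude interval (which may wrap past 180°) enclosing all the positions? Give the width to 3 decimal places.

35.133°

Sort the longitudes: -138.495°, -114.278°, -103.362°.
Eastward gaps between consecutive values (wrapping around): 24.217°, 10.916°, 324.867°.
Largest gap = 324.867° ⇒ minimal covering band is its complement: 360° − 324.867° = 35.133°.
Band runs from -138.495° eastward to -103.362°.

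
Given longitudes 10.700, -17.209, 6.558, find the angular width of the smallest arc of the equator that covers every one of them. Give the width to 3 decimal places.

Sort the longitudes: -17.209°, +6.558°, +10.700°.
Eastward gaps between consecutive values (wrapping around): 23.767°, 4.142°, 332.091°.
Largest gap = 332.091° ⇒ minimal covering band is its complement: 360° − 332.091° = 27.909°.
Band runs from -17.209° eastward to +10.700°.

27.909°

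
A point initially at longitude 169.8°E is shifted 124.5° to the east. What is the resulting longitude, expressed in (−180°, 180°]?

65.7°W

Start at +169.8°; shift +124.5° → +294.3°.
+294.3° lies outside (−180°, 180°]; subtract 360° → -65.7°.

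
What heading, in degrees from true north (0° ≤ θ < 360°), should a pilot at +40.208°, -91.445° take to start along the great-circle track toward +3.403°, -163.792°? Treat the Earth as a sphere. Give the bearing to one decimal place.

261.0°

Δλ = -163.792 − -91.445 = -72.347°.
θ = atan2( sin Δλ · cos φ₂ , cos φ₁ · sin φ₂ − sin φ₁ · cos φ₂ · cos Δλ )
  = atan2(-0.95123, -0.15009) = -98.967° → normalised to [0°, 360°): 261.033°.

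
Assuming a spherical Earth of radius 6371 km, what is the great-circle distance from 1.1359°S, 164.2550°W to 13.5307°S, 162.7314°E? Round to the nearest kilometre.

Δλ = 162.7314 − -164.2550 = 326.9864°; wrapped into (−180°, 180°]: -33.0136°.
Δφ = -13.5307 − -1.1359 = -12.3948°.
a = sin²(Δφ/2) + cos φ₁ · cos φ₂ · sin²(Δλ/2) = 0.090127.
c = 2·atan2(√a, √(1−a)) = 0.60983 rad → d = 6371·c ≈ 3885.23 km.

3885 km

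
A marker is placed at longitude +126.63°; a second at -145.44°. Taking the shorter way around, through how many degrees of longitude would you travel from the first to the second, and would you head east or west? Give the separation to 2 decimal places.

87.93° east

Raw difference: -145.44 − 126.63 = -272.07°.
Normalise into (−180°, 180°]: -272.07° + 360° = 87.93°.
Positive ⇒ the second point lies to the east; separation 87.93°.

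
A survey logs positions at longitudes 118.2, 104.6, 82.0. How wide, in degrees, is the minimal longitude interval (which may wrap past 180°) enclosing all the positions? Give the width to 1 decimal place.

36.2°

Sort the longitudes: +82.0°, +104.6°, +118.2°.
Eastward gaps between consecutive values (wrapping around): 22.6°, 13.6°, 323.8°.
Largest gap = 323.8° ⇒ minimal covering band is its complement: 360° − 323.8° = 36.2°.
Band runs from +82.0° eastward to +118.2°.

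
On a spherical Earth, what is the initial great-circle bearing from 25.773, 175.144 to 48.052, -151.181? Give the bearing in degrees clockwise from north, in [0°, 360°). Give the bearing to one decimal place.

Δλ = -151.181 − 175.144 = -326.325°; wrapped into (−180°, 180°]: 33.675°.
θ = atan2( sin Δλ · cos φ₂ , cos φ₁ · sin φ₂ − sin φ₁ · cos φ₂ · cos Δλ )
  = atan2(0.37065, 0.42789) = 40.900° → normalised to [0°, 360°): 40.900°.

40.9°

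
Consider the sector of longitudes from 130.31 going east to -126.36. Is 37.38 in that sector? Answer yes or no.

Band width going east from +130.31° to -126.36°: ((-126.36 − 130.31) mod 360) = 103.33°.
Offset of +37.38° east of the west edge: ((37.38 − 130.31) mod 360) = 267.07°.
267.07° > 103.33° ⇒ outside.

No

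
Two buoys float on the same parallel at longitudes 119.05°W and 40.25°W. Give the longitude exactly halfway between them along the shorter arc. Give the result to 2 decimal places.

Signed shortest Δλ from -119.05° to -40.25° is +78.80°.
Midpoint longitude = -119.05° + (+78.80°)/2 = -119.05° + 39.40° = -79.65°.

79.65°W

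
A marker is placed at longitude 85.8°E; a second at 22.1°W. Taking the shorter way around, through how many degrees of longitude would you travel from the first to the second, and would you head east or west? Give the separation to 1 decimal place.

Raw difference: -22.1 − 85.8 = -107.9°.
Normalise into (−180°, 180°]: -107.9° stays -107.9°.
Negative ⇒ the second point lies to the west; separation 107.9°.

107.9° west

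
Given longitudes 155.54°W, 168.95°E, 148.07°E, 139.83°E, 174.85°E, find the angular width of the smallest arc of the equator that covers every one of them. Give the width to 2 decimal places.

Sort the longitudes: -155.54°, +139.83°, +148.07°, +168.95°, +174.85°.
Eastward gaps between consecutive values (wrapping around): 295.37°, 8.24°, 20.88°, 5.90°, 29.61°.
Largest gap = 295.37° ⇒ minimal covering band is its complement: 360° − 295.37° = 64.63°.
Band runs from +139.83° eastward to -155.54°, crossing the antimeridian.

64.63°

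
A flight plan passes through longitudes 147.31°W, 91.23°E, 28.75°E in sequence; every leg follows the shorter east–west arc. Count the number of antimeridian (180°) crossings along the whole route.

1

Leg 1: -147.31° → +91.23°, shortest Δλ = -121.46° (west) — crosses 180°.
Leg 2: +91.23° → +28.75°, shortest Δλ = -62.48° (west) — does not cross 180°.
Total crossings: 1.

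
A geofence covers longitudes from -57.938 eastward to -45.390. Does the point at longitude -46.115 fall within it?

Yes

Band width going east from -57.938° to -45.390°: ((-45.390 − -57.938) mod 360) = 12.548°.
Offset of -46.115° east of the west edge: ((-46.115 − -57.938) mod 360) = 11.823°.
11.823° ≤ 12.548° ⇒ inside.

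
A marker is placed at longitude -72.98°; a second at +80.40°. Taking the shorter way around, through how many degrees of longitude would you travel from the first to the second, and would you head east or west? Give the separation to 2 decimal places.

Raw difference: 80.40 − -72.98 = 153.38°.
Normalise into (−180°, 180°]: 153.38° stays 153.38°.
Positive ⇒ the second point lies to the east; separation 153.38°.

153.38° east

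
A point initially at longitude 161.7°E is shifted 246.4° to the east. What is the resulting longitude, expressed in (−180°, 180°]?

Start at +161.7°; shift +246.4° → +408.1°.
+408.1° lies outside (−180°, 180°]; subtract 360° → +48.1°.

48.1°E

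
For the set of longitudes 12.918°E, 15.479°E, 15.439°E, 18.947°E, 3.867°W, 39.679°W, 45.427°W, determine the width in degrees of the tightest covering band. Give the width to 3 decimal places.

64.374°

Sort the longitudes: -45.427°, -39.679°, -3.867°, +12.918°, +15.439°, +15.479°, +18.947°.
Eastward gaps between consecutive values (wrapping around): 5.748°, 35.812°, 16.785°, 2.521°, 0.040°, 3.468°, 295.626°.
Largest gap = 295.626° ⇒ minimal covering band is its complement: 360° − 295.626° = 64.374°.
Band runs from -45.427° eastward to +18.947°.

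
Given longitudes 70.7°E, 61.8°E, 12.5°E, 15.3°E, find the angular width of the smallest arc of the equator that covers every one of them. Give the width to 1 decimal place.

Sort the longitudes: +12.5°, +15.3°, +61.8°, +70.7°.
Eastward gaps between consecutive values (wrapping around): 2.8°, 46.5°, 8.9°, 301.8°.
Largest gap = 301.8° ⇒ minimal covering band is its complement: 360° − 301.8° = 58.2°.
Band runs from +12.5° eastward to +70.7°.

58.2°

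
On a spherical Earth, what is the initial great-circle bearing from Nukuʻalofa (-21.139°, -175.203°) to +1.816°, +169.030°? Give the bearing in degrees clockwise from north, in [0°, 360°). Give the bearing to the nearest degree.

Δλ = 169.030 − -175.203 = 344.233°; wrapped into (−180°, 180°]: -15.767°.
θ = atan2( sin Δλ · cos φ₂ , cos φ₁ · sin φ₂ − sin φ₁ · cos φ₂ · cos Δλ )
  = atan2(-0.27159, 0.37645) = -35.809° → normalised to [0°, 360°): 324.191°.

324°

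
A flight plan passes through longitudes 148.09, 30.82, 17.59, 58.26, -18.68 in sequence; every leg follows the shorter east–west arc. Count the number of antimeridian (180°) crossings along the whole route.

Leg 1: +148.09° → +30.82°, shortest Δλ = -117.27° (west) — does not cross 180°.
Leg 2: +30.82° → +17.59°, shortest Δλ = -13.23° (west) — does not cross 180°.
Leg 3: +17.59° → +58.26°, shortest Δλ = 40.67° (east) — does not cross 180°.
Leg 4: +58.26° → -18.68°, shortest Δλ = -76.94° (west) — does not cross 180°.
Total crossings: 0.

0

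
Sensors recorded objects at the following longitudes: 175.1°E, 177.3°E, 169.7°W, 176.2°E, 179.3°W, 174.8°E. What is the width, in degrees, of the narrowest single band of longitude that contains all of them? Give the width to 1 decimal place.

Sort the longitudes: -179.3°, -169.7°, +174.8°, +175.1°, +176.2°, +177.3°.
Eastward gaps between consecutive values (wrapping around): 9.6°, 344.5°, 0.3°, 1.1°, 1.1°, 3.4°.
Largest gap = 344.5° ⇒ minimal covering band is its complement: 360° − 344.5° = 15.5°.
Band runs from +174.8° eastward to -169.7°, crossing the antimeridian.

15.5°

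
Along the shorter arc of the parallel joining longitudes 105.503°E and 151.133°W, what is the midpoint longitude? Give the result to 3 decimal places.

157.185°E

Signed shortest Δλ from +105.503° to -151.133° is +103.364°.
Midpoint longitude = +105.503° + (+103.364°)/2 = +105.503° + 51.682° = +157.185°.
(The naïve average (+105.503 + -151.133)/2 = -22.815° is on the wrong side of the globe.)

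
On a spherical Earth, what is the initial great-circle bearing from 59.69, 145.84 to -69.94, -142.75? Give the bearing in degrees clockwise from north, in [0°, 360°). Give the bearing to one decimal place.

150.2°

Δλ = -142.75 − 145.84 = -288.59°; wrapped into (−180°, 180°]: 71.41°.
θ = atan2( sin Δλ · cos φ₂ , cos φ₁ · sin φ₂ − sin φ₁ · cos φ₂ · cos Δλ )
  = atan2(0.32511, -0.56846) = 150.234° → normalised to [0°, 360°): 150.234°.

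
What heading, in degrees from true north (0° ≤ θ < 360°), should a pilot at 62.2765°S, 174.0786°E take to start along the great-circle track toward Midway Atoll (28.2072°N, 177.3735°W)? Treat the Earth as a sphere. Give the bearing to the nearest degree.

8°

Δλ = -177.3735 − 174.0786 = -351.4521°; wrapped into (−180°, 180°]: 8.5479°.
θ = atan2( sin Δλ · cos φ₂ , cos φ₁ · sin φ₂ − sin φ₁ · cos φ₂ · cos Δλ )
  = atan2(0.13098, 0.99130) = 7.527° → normalised to [0°, 360°): 7.527°.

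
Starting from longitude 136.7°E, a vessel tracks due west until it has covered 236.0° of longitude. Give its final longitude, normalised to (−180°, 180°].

99.3°W

Start at +136.7°; shift −236.0° → -99.3°.
-99.3° already lies in (−180°, 180°].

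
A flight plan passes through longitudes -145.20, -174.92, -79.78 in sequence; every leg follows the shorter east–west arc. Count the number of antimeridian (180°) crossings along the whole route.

0

Leg 1: -145.20° → -174.92°, shortest Δλ = -29.72° (west) — does not cross 180°.
Leg 2: -174.92° → -79.78°, shortest Δλ = 95.14° (east) — does not cross 180°.
Total crossings: 0.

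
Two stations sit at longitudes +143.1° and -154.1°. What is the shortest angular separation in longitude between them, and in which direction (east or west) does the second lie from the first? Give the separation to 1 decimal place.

Raw difference: -154.1 − 143.1 = -297.2°.
Normalise into (−180°, 180°]: -297.2° + 360° = 62.8°.
Positive ⇒ the second point lies to the east; separation 62.8°.

62.8° east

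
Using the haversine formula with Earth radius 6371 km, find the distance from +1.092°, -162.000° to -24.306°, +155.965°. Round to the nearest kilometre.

5339 km

Δλ = 155.965 − -162.000 = 317.965°; wrapped into (−180°, 180°]: -42.035°.
Δφ = -24.306 − 1.092 = -25.398°.
a = sin²(Δφ/2) + cos φ₁ · cos φ₂ · sin²(Δλ/2) = 0.165534.
c = 2·atan2(√a, √(1−a)) = 0.83802 rad → d = 6371·c ≈ 5339.05 km.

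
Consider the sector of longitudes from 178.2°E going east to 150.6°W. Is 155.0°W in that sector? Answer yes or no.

Yes

Band width going east from +178.2° to -150.6°: ((-150.6 − 178.2) mod 360) = 31.2°.
Offset of -155.0° east of the west edge: ((-155.0 − 178.2) mod 360) = 26.8°.
26.8° ≤ 31.2° ⇒ inside.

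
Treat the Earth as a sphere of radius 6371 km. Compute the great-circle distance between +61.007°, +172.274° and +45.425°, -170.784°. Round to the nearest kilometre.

Δλ = -170.784 − 172.274 = -343.058°; wrapped into (−180°, 180°]: 16.942°.
Δφ = 45.425 − 61.007 = -15.582°.
a = sin²(Δφ/2) + cos φ₁ · cos φ₂ · sin²(Δλ/2) = 0.025758.
c = 2·atan2(√a, √(1−a)) = 0.32238 rad → d = 6371·c ≈ 2053.90 km.

2054 km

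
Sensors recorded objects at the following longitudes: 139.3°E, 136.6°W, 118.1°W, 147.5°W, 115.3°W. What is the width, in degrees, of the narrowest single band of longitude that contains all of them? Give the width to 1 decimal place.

Sort the longitudes: -147.5°, -136.6°, -118.1°, -115.3°, +139.3°.
Eastward gaps between consecutive values (wrapping around): 10.9°, 18.5°, 2.8°, 254.6°, 73.2°.
Largest gap = 254.6° ⇒ minimal covering band is its complement: 360° − 254.6° = 105.4°.
Band runs from +139.3° eastward to -115.3°, crossing the antimeridian.

105.4°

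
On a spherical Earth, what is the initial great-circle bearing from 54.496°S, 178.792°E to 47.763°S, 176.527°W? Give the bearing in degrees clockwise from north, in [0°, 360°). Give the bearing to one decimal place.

Δλ = -176.527 − 178.792 = -355.319°; wrapped into (−180°, 180°]: 4.681°.
θ = atan2( sin Δλ · cos φ₂ , cos φ₁ · sin φ₂ − sin φ₁ · cos φ₂ · cos Δλ )
  = atan2(0.05486, 0.11542) = 25.421° → normalised to [0°, 360°): 25.421°.

25.4°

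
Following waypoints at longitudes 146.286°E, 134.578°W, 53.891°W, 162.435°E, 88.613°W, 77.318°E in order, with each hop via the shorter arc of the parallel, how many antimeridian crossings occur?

3

Leg 1: +146.286° → -134.578°, shortest Δλ = 79.136° (east) — crosses 180°.
Leg 2: -134.578° → -53.891°, shortest Δλ = 80.687° (east) — does not cross 180°.
Leg 3: -53.891° → +162.435°, shortest Δλ = -143.674° (west) — crosses 180°.
Leg 4: +162.435° → -88.613°, shortest Δλ = 108.952° (east) — crosses 180°.
Leg 5: -88.613° → +77.318°, shortest Δλ = 165.931° (east) — does not cross 180°.
Total crossings: 3.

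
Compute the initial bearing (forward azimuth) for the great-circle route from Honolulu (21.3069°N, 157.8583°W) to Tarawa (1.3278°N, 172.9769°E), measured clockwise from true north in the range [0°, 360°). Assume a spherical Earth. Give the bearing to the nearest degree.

239°

Δλ = 172.9769 − -157.8583 = 330.8352°; wrapped into (−180°, 180°]: -29.1648°.
θ = atan2( sin Δλ · cos φ₂ , cos φ₁ · sin φ₂ − sin φ₁ · cos φ₂ · cos Δλ )
  = atan2(-0.48719, -0.29562) = -121.249° → normalised to [0°, 360°): 238.751°.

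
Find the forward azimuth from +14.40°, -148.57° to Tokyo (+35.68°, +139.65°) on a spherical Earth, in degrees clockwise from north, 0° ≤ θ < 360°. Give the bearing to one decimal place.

303.0°

Δλ = 139.65 − -148.57 = 288.22°; wrapped into (−180°, 180°]: -71.78°.
θ = atan2( sin Δλ · cos φ₂ , cos φ₁ · sin φ₂ − sin φ₁ · cos φ₂ · cos Δλ )
  = atan2(-0.77156, 0.50177) = -56.963° → normalised to [0°, 360°): 303.037°.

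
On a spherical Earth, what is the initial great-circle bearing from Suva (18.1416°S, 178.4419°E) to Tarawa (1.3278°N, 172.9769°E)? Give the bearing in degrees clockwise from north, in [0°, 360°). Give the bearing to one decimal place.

344.0°

Δλ = 172.9769 − 178.4419 = -5.4650°.
θ = atan2( sin Δλ · cos φ₂ , cos φ₁ · sin φ₂ − sin φ₁ · cos φ₂ · cos Δλ )
  = atan2(-0.09521, 0.33189) = -16.007° → normalised to [0°, 360°): 343.993°.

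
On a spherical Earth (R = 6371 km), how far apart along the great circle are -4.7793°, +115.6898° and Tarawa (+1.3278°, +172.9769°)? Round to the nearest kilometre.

Δλ = 172.9769 − 115.6898 = 57.2871°.
Δφ = 1.3278 − -4.7793 = 6.1071°.
a = sin²(Δφ/2) + cos φ₁ · cos φ₂ · sin²(Δλ/2) = 0.231762.
c = 2·atan2(√a, √(1−a)) = 1.00454 rad → d = 6371·c ≈ 6399.93 km.

6400 km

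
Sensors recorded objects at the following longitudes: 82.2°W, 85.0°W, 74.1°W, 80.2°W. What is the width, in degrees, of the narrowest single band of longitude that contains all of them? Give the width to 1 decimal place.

Sort the longitudes: -85.0°, -82.2°, -80.2°, -74.1°.
Eastward gaps between consecutive values (wrapping around): 2.8°, 2.0°, 6.1°, 349.1°.
Largest gap = 349.1° ⇒ minimal covering band is its complement: 360° − 349.1° = 10.9°.
Band runs from -85.0° eastward to -74.1°.

10.9°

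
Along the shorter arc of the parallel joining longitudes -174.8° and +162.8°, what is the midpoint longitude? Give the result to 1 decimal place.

+174.0°

Signed shortest Δλ from -174.8° to +162.8° is -22.4°.
Midpoint longitude = -174.8° + (-22.4°)/2 = -174.8° − 11.2° = -186.0°.
Normalise into (−180°, 180°]: +174.0°.
(The naïve average (-174.8 + +162.8)/2 = -6.0° is on the wrong side of the globe.)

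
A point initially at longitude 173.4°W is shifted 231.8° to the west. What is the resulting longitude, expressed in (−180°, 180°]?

Start at -173.4°; shift −231.8° → -405.2°.
-405.2° lies outside (−180°, 180°]; add 360° → -45.2°.

45.2°W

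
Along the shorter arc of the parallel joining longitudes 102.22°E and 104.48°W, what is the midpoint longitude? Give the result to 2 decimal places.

178.87°E

Signed shortest Δλ from +102.22° to -104.48° is +153.30°.
Midpoint longitude = +102.22° + (+153.30°)/2 = +102.22° + 76.65° = +178.87°.
(The naïve average (+102.22 + -104.48)/2 = -1.13° is on the wrong side of the globe.)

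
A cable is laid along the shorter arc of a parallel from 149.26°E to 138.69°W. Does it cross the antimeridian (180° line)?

Naïve |-138.69 − 149.26| = 287.95° > 180°, so the shorter arc goes the other way round — across 180°.
Signed shortest Δλ = ((-138.69 − 149.26 + 180) mod 360) − 180 = 72.05°.
Going east by 72.05° from +149.26° passes through 180° before reaching -138.69°.

Yes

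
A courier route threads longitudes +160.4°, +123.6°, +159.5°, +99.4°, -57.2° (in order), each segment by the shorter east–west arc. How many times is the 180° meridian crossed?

Leg 1: +160.4° → +123.6°, shortest Δλ = -36.8° (west) — does not cross 180°.
Leg 2: +123.6° → +159.5°, shortest Δλ = 35.9° (east) — does not cross 180°.
Leg 3: +159.5° → +99.4°, shortest Δλ = -60.1° (west) — does not cross 180°.
Leg 4: +99.4° → -57.2°, shortest Δλ = -156.6° (west) — does not cross 180°.
Total crossings: 0.

0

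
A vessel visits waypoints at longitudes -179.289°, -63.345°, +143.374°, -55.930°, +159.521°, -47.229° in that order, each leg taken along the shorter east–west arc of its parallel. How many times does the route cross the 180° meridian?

Leg 1: -179.289° → -63.345°, shortest Δλ = 115.944° (east) — does not cross 180°.
Leg 2: -63.345° → +143.374°, shortest Δλ = -153.281° (west) — crosses 180°.
Leg 3: +143.374° → -55.930°, shortest Δλ = 160.696° (east) — crosses 180°.
Leg 4: -55.930° → +159.521°, shortest Δλ = -144.549° (west) — crosses 180°.
Leg 5: +159.521° → -47.229°, shortest Δλ = 153.25° (east) — crosses 180°.
Total crossings: 4.

4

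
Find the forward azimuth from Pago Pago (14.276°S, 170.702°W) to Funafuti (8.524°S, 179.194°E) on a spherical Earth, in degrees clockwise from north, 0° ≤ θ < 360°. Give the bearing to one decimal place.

Δλ = 179.194 − -170.702 = 349.896°; wrapped into (−180°, 180°]: -10.104°.
θ = atan2( sin Δλ · cos φ₂ , cos φ₁ · sin φ₂ − sin φ₁ · cos φ₂ · cos Δλ )
  = atan2(-0.17350, 0.09644) = -60.932° → normalised to [0°, 360°): 299.068°.

299.1°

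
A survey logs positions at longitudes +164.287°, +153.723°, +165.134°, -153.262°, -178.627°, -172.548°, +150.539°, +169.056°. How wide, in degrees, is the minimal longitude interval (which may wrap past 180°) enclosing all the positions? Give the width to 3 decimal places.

56.199°

Sort the longitudes: -178.627°, -172.548°, -153.262°, +150.539°, +153.723°, +164.287°, +165.134°, +169.056°.
Eastward gaps between consecutive values (wrapping around): 6.079°, 19.286°, 303.801°, 3.184°, 10.564°, 0.847°, 3.922°, 12.317°.
Largest gap = 303.801° ⇒ minimal covering band is its complement: 360° − 303.801° = 56.199°.
Band runs from +150.539° eastward to -153.262°, crossing the antimeridian.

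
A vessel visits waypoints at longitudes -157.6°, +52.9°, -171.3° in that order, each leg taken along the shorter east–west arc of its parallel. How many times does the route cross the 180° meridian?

Leg 1: -157.6° → +52.9°, shortest Δλ = -149.5° (west) — crosses 180°.
Leg 2: +52.9° → -171.3°, shortest Δλ = 135.8° (east) — crosses 180°.
Total crossings: 2.

2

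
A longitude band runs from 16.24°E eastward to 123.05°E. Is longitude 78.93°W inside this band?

No

Band width going east from +16.24° to +123.05°: ((123.05 − 16.24) mod 360) = 106.81°.
Offset of -78.93° east of the west edge: ((-78.93 − 16.24) mod 360) = 264.83°.
264.83° > 106.81° ⇒ outside.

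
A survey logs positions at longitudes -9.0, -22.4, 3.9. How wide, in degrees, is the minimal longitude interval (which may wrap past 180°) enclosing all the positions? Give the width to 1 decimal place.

26.3°

Sort the longitudes: -22.4°, -9.0°, +3.9°.
Eastward gaps between consecutive values (wrapping around): 13.4°, 12.9°, 333.7°.
Largest gap = 333.7° ⇒ minimal covering band is its complement: 360° − 333.7° = 26.3°.
Band runs from -22.4° eastward to +3.9°.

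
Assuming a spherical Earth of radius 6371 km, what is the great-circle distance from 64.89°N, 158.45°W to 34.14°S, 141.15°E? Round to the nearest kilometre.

Δλ = 141.15 − -158.45 = 299.60°; wrapped into (−180°, 180°]: -60.40°.
Δφ = -34.14 − 64.89 = -99.03°.
a = sin²(Δφ/2) + cos φ₁ · cos φ₂ · sin²(Δλ/2) = 0.667347.
c = 2·atan2(√a, √(1−a)) = 1.91208 rad → d = 6371·c ≈ 12181.84 km.

12182 km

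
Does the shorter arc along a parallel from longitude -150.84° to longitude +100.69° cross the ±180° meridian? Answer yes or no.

Naïve |100.69 − -150.84| = 251.53° > 180°, so the shorter arc goes the other way round — across 180°.
Signed shortest Δλ = ((100.69 − -150.84 + 180) mod 360) − 180 = -108.47°.
Going west by 108.47° from -150.84° passes through 180° before reaching +100.69°.

Yes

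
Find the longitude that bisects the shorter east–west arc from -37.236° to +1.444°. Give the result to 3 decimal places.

-17.896°

Signed shortest Δλ from -37.236° to +1.444° is +38.680°.
Midpoint longitude = -37.236° + (+38.680°)/2 = -37.236° + 19.340° = -17.896°.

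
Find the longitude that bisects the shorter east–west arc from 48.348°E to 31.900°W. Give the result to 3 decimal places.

8.224°E

Signed shortest Δλ from +48.348° to -31.900° is -80.248°.
Midpoint longitude = +48.348° + (-80.248°)/2 = +48.348° − 40.124° = +8.224°.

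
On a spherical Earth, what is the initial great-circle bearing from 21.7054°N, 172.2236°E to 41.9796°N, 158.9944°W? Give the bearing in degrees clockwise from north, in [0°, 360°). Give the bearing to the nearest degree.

43°

Δλ = -158.9944 − 172.2236 = -331.2180°; wrapped into (−180°, 180°]: 28.7820°.
θ = atan2( sin Δλ · cos φ₂ , cos φ₁ · sin φ₂ − sin φ₁ · cos φ₂ · cos Δλ )
  = atan2(0.35792, 0.38048) = 43.250° → normalised to [0°, 360°): 43.250°.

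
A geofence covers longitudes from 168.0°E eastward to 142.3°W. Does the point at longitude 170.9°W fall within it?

Yes

Band width going east from +168.0° to -142.3°: ((-142.3 − 168.0) mod 360) = 49.7°.
Offset of -170.9° east of the west edge: ((-170.9 − 168.0) mod 360) = 21.1°.
21.1° ≤ 49.7° ⇒ inside.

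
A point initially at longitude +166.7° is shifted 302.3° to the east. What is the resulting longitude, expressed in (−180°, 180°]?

+109.0°

Start at +166.7°; shift +302.3° → +469.0°.
+469.0° lies outside (−180°, 180°]; subtract 360° → +109.0°.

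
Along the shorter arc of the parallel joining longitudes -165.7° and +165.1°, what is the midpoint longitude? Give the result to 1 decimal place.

Signed shortest Δλ from -165.7° to +165.1° is -29.2°.
Midpoint longitude = -165.7° + (-29.2°)/2 = -165.7° − 14.6° = -180.3°.
Normalise into (−180°, 180°]: +179.7°.
(The naïve average (-165.7 + +165.1)/2 = -0.3° is on the wrong side of the globe.)

+179.7°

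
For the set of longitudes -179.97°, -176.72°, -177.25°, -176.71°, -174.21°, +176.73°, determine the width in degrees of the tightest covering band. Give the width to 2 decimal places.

Sort the longitudes: -179.97°, -177.25°, -176.72°, -176.71°, -174.21°, +176.73°.
Eastward gaps between consecutive values (wrapping around): 2.72°, 0.53°, 0.01°, 2.50°, 350.94°, 3.30°.
Largest gap = 350.94° ⇒ minimal covering band is its complement: 360° − 350.94° = 9.06°.
Band runs from +176.73° eastward to -174.21°, crossing the antimeridian.

9.06°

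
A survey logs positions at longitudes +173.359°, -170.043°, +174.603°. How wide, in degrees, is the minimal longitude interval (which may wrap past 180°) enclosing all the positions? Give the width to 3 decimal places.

16.598°

Sort the longitudes: -170.043°, +173.359°, +174.603°.
Eastward gaps between consecutive values (wrapping around): 343.402°, 1.244°, 15.354°.
Largest gap = 343.402° ⇒ minimal covering band is its complement: 360° − 343.402° = 16.598°.
Band runs from +173.359° eastward to -170.043°, crossing the antimeridian.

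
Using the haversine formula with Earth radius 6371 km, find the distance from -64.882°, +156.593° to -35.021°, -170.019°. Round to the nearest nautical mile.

2156 nmi

Δλ = -170.019 − 156.593 = -326.612°; wrapped into (−180°, 180°]: 33.388°.
Δφ = -35.021 − -64.882 = 29.861°.
a = sin²(Δφ/2) + cos φ₁ · cos φ₂ · sin²(Δλ/2) = 0.095068.
c = 2·atan2(√a, √(1−a)) = 0.62688 rad → d = 6371·c ≈ 3993.82 km ≈ 2156.49 nmi.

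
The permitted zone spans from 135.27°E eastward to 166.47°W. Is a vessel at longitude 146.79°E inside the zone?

Yes

Band width going east from +135.27° to -166.47°: ((-166.47 − 135.27) mod 360) = 58.26°.
Offset of +146.79° east of the west edge: ((146.79 − 135.27) mod 360) = 11.52°.
11.52° ≤ 58.26° ⇒ inside.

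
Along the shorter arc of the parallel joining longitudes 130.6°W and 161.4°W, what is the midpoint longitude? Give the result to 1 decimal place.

146.0°W

Signed shortest Δλ from -130.6° to -161.4° is -30.8°.
Midpoint longitude = -130.6° + (-30.8°)/2 = -130.6° − 15.4° = -146.0°.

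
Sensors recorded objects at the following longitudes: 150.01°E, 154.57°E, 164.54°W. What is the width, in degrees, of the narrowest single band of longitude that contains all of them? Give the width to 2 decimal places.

Sort the longitudes: -164.54°, +150.01°, +154.57°.
Eastward gaps between consecutive values (wrapping around): 314.55°, 4.56°, 40.89°.
Largest gap = 314.55° ⇒ minimal covering band is its complement: 360° − 314.55° = 45.45°.
Band runs from +150.01° eastward to -164.54°, crossing the antimeridian.

45.45°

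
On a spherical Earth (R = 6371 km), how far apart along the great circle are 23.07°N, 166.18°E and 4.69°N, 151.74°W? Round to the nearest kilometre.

Δλ = -151.74 − 166.18 = -317.92°; wrapped into (−180°, 180°]: 42.08°.
Δφ = 4.69 − 23.07 = -18.38°.
a = sin²(Δφ/2) + cos φ₁ · cos φ₂ · sin²(Δλ/2) = 0.143697.
c = 2·atan2(√a, √(1−a)) = 0.77759 rad → d = 6371·c ≈ 4954.03 km.

4954 km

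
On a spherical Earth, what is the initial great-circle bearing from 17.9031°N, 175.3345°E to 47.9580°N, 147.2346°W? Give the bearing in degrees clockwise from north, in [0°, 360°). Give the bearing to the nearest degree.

Δλ = -147.2346 − 175.3345 = -322.5691°; wrapped into (−180°, 180°]: 37.4309°.
θ = atan2( sin Δλ · cos φ₂ , cos φ₁ · sin φ₂ − sin φ₁ · cos φ₂ · cos Δλ )
  = atan2(0.40703, 0.54322) = 36.844° → normalised to [0°, 360°): 36.844°.

37°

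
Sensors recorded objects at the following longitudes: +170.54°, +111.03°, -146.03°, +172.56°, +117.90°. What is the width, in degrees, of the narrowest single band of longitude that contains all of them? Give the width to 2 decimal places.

Sort the longitudes: -146.03°, +111.03°, +117.90°, +170.54°, +172.56°.
Eastward gaps between consecutive values (wrapping around): 257.06°, 6.87°, 52.64°, 2.02°, 41.41°.
Largest gap = 257.06° ⇒ minimal covering band is its complement: 360° − 257.06° = 102.94°.
Band runs from +111.03° eastward to -146.03°, crossing the antimeridian.

102.94°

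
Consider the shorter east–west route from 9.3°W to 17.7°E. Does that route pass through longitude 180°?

Signed shortest Δλ = ((17.7 − -9.3 + 180) mod 360) − 180 = 27.0°.
Going east by 27.0° from -9.3° reaches +17.7° without touching 180°.

No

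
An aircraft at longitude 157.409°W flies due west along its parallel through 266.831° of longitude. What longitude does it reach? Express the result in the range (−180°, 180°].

64.240°W

Start at -157.409°; shift −266.831° → -424.240°.
-424.240° lies outside (−180°, 180°]; add 360° → -64.240°.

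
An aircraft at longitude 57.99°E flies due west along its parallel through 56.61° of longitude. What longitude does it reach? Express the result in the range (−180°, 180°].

Start at +57.99°; shift −56.61° → +1.38°.
+1.38° already lies in (−180°, 180°].

1.38°E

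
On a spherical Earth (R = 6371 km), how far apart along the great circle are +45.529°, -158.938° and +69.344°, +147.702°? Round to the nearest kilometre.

Δλ = 147.702 − -158.938 = 306.640°; wrapped into (−180°, 180°]: -53.360°.
Δφ = 69.344 − 45.529 = 23.815°.
a = sin²(Δφ/2) + cos φ₁ · cos φ₂ · sin²(Δλ/2) = 0.092395.
c = 2·atan2(√a, √(1−a)) = 0.61770 rad → d = 6371·c ≈ 3935.39 km.

3935 km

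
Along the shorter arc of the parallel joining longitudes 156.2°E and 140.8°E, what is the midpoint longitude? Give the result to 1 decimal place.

Signed shortest Δλ from +156.2° to +140.8° is -15.4°.
Midpoint longitude = +156.2° + (-15.4°)/2 = +156.2° − 7.7° = +148.5°.

148.5°E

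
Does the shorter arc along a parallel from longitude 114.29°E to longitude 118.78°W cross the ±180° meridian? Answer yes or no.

Naïve |-118.78 − 114.29| = 233.07° > 180°, so the shorter arc goes the other way round — across 180°.
Signed shortest Δλ = ((-118.78 − 114.29 + 180) mod 360) − 180 = 126.93°.
Going east by 126.93° from +114.29° passes through 180° before reaching -118.78°.

Yes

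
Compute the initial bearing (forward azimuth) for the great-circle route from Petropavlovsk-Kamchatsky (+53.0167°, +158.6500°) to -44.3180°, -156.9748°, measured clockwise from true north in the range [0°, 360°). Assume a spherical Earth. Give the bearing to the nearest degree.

Δλ = -156.9748 − 158.6500 = -315.6248°; wrapped into (−180°, 180°]: 44.3752°.
θ = atan2( sin Δλ · cos φ₂ , cos φ₁ · sin φ₂ − sin φ₁ · cos φ₂ · cos Δλ )
  = atan2(0.50037, -0.82880) = 148.880° → normalised to [0°, 360°): 148.880°.

149°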